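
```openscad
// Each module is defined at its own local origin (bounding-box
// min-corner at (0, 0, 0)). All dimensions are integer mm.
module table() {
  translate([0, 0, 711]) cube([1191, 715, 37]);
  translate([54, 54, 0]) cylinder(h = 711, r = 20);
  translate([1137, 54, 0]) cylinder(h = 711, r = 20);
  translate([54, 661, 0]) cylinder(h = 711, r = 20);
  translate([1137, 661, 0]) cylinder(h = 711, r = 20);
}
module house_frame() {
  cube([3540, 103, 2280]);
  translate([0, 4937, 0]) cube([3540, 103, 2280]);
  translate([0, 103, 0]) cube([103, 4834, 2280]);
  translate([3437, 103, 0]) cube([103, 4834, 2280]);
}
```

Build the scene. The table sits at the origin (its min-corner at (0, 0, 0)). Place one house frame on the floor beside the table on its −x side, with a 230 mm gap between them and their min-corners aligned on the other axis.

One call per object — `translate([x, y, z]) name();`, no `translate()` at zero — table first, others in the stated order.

table();
translate([-3770, 0, 0]) house_frame();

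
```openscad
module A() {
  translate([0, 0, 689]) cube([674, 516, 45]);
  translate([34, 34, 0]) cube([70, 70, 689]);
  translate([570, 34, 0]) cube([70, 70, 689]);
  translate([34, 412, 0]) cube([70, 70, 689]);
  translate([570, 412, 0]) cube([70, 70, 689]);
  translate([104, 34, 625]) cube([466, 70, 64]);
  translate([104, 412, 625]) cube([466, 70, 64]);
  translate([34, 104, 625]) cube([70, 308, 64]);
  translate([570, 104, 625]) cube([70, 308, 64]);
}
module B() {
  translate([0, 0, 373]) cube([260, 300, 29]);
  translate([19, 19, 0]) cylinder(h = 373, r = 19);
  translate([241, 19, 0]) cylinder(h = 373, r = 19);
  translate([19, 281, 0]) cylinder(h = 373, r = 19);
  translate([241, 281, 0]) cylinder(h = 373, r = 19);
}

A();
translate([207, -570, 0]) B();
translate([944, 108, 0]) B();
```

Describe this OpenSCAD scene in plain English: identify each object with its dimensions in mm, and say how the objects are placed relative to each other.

A is a rectangular dining table. The top is 674×516×45 mm with its upper surface at z = 734 mm. It stands on four 70×70 mm square legs, each inset 34 mm from the nearest pair of top edges, running from the floor to the underside of the top. Four apron rails, 70 mm thick and 64 mm tall, run between adjacent legs with their top edges flush with the underside of the top and their outer faces flush with the legs' outer faces.

B is a four-legged stool. The seat is a 260×300×29 mm slab whose top surface is at z = 402 mm; four round legs, each 38 mm in diameter, run from the floor (z = 0) to the underside of the seat, each leg's axis is inset half a diameter from the nearest pair of seat edges (so the leg's bounding box is flush with the corner).

Two stools sit around the table at the −y, +x sides.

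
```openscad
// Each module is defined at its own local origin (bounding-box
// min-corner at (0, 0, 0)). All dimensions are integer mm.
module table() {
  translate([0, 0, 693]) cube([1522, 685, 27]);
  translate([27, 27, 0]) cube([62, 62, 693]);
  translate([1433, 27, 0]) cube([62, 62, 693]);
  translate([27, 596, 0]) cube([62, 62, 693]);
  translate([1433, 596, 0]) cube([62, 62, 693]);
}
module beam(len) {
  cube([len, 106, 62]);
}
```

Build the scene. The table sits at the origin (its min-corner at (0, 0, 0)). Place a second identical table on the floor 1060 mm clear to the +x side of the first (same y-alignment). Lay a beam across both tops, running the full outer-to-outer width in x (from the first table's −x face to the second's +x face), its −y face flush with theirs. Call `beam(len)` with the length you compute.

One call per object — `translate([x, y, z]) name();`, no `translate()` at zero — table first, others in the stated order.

table();
translate([2582, 0, 0]) table();
translate([0, 0, 720]) beam(4104);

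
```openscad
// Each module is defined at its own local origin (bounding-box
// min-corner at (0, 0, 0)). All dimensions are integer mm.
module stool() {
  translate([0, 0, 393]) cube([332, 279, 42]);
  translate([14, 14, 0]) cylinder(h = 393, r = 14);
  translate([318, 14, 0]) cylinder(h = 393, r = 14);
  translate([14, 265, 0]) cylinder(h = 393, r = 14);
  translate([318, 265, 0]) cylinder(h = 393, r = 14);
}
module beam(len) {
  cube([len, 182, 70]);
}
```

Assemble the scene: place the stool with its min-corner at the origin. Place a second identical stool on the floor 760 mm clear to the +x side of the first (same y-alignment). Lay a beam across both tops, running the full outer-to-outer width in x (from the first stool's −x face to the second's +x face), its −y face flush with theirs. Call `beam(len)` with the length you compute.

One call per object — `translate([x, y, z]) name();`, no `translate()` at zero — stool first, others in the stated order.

stool();
translate([1092, 0, 0]) stool();
translate([0, 0, 435]) beam(1424);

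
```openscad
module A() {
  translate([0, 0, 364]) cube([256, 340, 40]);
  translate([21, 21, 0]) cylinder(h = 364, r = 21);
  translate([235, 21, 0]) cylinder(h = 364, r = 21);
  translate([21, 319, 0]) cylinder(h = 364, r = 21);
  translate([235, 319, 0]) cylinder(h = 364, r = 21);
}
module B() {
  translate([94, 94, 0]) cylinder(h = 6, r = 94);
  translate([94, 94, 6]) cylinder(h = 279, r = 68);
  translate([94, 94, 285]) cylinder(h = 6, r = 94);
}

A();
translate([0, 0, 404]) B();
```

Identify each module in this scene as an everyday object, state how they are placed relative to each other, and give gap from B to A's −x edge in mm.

The spool's min-x is at 0; the stool's min-x is 0; gap = 0 mm.

A is a stool. B is a spool. The spool is on top of the stool. The gap from the spool to the stool's −x edge is 0 mm.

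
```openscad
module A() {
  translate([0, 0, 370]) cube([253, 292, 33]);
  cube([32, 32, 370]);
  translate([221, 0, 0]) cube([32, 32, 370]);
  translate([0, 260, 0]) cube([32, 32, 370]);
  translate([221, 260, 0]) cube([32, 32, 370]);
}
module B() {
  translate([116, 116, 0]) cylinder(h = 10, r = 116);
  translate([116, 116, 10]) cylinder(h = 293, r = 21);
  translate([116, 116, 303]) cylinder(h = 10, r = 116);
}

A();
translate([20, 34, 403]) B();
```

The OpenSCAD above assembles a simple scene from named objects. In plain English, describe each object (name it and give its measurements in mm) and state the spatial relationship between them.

A is a simple wooden stool: a rectangular seat 253 mm (x) by 292 mm (y), 33 mm thick, top face at z = 403 mm, on four square legs, each 32×32 mm in cross-section. The legs rest on z = 0, each flush with a corner of the seat.

B is a spool: two coaxial disc flanges of radius 116 mm and thickness 10 mm, joined by a core cylinder of radius 21 mm and height 293 mm. The lower flange rests on z = 0 and the three cylinders share a vertical axis.

The spool is on top of the stool.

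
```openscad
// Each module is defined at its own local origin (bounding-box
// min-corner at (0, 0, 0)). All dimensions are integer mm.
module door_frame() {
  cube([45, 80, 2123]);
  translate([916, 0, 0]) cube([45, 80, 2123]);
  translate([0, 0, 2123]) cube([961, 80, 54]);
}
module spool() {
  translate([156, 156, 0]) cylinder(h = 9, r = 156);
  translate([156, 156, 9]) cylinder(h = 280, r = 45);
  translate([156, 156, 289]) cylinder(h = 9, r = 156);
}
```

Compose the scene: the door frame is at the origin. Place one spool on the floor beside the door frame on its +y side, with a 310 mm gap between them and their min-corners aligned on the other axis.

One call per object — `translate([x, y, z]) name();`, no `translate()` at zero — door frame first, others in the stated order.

door_frame();
translate([0, 390, 0]) spool();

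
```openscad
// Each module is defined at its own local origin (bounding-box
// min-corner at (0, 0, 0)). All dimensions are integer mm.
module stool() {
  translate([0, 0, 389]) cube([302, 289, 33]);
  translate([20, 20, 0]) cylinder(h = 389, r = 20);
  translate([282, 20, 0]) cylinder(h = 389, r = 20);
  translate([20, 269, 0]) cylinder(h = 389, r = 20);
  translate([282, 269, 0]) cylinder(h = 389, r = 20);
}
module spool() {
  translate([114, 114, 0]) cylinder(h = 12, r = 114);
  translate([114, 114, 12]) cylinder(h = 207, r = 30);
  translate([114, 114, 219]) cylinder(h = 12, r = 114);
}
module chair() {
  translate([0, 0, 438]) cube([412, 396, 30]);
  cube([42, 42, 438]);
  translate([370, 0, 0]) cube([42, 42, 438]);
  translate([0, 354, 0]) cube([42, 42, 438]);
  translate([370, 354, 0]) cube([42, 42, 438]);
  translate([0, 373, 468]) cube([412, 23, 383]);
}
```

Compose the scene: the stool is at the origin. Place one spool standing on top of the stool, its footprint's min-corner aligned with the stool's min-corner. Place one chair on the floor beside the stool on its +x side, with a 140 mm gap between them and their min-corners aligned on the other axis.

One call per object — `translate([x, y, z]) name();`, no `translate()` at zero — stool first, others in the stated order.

stool();
translate([0, 0, 422]) spool();
translate([442, 0, 0]) chair();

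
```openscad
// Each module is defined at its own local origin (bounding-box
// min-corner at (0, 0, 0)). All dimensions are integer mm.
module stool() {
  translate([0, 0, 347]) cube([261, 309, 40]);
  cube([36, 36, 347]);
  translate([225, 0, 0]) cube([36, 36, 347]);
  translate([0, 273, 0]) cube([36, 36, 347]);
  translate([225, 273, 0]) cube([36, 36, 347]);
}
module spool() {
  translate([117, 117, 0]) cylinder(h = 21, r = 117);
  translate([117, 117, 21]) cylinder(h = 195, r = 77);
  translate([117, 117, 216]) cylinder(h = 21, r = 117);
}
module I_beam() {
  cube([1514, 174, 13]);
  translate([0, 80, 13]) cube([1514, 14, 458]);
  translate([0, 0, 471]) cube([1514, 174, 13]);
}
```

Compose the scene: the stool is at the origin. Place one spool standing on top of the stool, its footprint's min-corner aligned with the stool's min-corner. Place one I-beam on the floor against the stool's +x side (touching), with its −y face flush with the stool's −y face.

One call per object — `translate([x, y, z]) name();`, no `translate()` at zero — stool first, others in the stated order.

stool();
translate([0, 0, 387]) spool();
translate([261, 0, 0]) I_beam();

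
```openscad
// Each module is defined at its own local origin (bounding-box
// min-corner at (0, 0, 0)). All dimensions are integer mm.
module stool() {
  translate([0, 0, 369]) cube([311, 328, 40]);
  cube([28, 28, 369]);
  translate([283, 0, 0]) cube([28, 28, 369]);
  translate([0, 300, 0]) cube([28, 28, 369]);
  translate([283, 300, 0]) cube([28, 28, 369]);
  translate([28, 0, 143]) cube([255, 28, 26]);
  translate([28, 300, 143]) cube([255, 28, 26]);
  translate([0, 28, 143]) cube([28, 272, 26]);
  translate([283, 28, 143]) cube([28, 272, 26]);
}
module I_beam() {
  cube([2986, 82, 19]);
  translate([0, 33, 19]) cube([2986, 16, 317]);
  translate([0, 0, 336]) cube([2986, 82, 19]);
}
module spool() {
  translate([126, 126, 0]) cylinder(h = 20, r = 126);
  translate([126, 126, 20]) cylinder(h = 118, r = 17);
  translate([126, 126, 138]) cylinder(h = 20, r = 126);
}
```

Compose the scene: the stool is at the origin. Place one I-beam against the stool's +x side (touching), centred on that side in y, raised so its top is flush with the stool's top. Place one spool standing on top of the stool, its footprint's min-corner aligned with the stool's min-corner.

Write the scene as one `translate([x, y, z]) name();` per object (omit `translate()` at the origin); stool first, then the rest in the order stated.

stool();
translate([311, 123, 54]) I_beam();
translate([0, 0, 409]) spool();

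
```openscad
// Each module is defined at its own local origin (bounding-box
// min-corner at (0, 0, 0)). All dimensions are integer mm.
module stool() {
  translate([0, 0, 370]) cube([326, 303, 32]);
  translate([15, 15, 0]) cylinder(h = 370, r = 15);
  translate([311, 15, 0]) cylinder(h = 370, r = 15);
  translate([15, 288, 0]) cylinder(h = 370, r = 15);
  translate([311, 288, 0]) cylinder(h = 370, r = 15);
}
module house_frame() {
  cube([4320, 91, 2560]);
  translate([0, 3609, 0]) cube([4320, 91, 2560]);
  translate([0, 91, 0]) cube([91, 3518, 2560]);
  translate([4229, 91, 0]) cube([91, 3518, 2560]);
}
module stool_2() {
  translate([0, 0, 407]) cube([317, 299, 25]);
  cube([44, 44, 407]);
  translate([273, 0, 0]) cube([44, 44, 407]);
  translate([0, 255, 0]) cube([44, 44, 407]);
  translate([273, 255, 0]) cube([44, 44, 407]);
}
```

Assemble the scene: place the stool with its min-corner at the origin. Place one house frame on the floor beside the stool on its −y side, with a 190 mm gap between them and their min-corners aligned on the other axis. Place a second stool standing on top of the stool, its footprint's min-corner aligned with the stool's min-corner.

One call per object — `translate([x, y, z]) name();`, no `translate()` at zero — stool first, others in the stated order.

stool();
translate([0, -3890, 0]) house_frame();
translate([0, 0, 402]) stool_2();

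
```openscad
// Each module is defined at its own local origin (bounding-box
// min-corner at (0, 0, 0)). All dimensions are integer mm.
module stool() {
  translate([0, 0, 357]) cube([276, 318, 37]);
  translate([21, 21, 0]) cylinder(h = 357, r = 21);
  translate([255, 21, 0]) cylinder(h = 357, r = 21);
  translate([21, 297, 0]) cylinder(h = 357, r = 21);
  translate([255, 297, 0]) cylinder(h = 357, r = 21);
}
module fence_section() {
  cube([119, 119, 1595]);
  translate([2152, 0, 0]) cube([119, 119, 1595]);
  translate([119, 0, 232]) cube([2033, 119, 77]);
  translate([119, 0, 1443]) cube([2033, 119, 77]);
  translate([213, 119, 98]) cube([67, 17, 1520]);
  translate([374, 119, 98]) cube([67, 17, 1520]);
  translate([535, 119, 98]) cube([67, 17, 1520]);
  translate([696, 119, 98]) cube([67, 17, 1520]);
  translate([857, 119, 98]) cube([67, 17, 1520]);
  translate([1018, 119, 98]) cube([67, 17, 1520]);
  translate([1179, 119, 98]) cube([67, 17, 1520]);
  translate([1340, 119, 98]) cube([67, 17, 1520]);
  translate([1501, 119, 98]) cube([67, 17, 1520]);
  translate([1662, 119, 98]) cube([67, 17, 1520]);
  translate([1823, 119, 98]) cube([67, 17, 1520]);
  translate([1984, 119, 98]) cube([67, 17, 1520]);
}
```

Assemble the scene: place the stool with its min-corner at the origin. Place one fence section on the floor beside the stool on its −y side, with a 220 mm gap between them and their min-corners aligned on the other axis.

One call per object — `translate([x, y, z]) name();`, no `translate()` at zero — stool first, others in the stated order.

stool();
translate([0, -356, 0]) fence_section();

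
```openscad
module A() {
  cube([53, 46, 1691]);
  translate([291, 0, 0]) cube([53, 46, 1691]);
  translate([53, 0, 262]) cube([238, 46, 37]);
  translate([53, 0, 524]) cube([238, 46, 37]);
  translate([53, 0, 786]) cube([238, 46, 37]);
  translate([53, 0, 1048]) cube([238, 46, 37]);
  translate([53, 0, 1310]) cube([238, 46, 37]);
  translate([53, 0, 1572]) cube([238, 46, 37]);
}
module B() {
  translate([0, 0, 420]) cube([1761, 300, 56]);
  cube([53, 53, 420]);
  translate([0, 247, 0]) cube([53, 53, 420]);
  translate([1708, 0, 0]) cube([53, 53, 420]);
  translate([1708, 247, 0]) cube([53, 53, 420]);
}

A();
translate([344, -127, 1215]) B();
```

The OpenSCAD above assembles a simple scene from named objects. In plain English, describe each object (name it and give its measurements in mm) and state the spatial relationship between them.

A is a wooden ladder with two side rails of 53×46 mm section and 1691 mm height, set 344 mm apart overall. Between them run 6 rectangular rungs (46 mm deep, 37 mm thick), front faces flush with the rails' −y face. The bottom of the first rung is 262 mm above the floor and each subsequent rung is 262 mm higher than the one below.

B is a bench: a 1761×300 mm seat slab, 56 mm thick, top at z = 476 mm, on four 53×53 mm square legs flush with the seat corners and standing on z = 0.

The bench is beside the ladder with their tops flush at z = 1691.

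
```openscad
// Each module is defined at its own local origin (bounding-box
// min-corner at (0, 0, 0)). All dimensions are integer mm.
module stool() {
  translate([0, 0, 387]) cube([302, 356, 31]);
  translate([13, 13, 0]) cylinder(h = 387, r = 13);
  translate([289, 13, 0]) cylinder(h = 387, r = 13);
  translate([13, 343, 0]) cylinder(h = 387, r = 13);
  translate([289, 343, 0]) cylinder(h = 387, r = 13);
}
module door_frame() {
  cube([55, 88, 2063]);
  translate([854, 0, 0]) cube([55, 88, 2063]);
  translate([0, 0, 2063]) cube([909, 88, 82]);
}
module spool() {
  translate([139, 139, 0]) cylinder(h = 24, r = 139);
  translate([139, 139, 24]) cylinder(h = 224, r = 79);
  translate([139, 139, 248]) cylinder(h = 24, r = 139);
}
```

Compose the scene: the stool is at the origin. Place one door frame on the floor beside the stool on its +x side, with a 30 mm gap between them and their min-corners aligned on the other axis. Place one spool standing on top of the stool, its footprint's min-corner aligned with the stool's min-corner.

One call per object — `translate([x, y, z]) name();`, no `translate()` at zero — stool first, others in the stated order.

stool();
translate([332, 0, 0]) door_frame();
translate([0, 0, 418]) spool();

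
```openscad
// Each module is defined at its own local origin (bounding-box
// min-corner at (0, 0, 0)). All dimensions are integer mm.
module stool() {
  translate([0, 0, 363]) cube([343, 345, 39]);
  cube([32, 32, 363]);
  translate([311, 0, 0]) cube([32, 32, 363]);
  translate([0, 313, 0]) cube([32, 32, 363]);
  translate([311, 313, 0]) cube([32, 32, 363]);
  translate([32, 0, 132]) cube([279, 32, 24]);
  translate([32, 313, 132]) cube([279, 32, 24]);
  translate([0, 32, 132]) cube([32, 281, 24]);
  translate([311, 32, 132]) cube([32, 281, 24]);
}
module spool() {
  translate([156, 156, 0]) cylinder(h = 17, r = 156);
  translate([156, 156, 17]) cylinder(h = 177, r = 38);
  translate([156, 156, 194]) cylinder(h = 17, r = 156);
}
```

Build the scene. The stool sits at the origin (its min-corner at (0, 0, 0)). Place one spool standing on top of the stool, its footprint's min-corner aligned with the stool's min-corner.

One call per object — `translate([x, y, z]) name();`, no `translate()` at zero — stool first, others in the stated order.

stool();
translate([0, 0, 402]) spool();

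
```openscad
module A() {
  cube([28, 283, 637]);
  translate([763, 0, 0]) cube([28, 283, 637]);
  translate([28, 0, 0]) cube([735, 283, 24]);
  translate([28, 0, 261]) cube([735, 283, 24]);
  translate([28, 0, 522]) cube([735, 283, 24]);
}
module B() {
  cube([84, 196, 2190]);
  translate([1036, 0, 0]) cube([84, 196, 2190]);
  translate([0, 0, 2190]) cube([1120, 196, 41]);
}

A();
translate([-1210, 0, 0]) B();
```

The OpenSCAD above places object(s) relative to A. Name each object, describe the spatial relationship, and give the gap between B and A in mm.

A is a bookshelf. B is a door frame. The door frame is on the floor beside the bookshelf on its −x side. The gap between the door frame and the bookshelf is 90 mm.

The door frame's nearest face is 90 mm from the bookshelf's −x face.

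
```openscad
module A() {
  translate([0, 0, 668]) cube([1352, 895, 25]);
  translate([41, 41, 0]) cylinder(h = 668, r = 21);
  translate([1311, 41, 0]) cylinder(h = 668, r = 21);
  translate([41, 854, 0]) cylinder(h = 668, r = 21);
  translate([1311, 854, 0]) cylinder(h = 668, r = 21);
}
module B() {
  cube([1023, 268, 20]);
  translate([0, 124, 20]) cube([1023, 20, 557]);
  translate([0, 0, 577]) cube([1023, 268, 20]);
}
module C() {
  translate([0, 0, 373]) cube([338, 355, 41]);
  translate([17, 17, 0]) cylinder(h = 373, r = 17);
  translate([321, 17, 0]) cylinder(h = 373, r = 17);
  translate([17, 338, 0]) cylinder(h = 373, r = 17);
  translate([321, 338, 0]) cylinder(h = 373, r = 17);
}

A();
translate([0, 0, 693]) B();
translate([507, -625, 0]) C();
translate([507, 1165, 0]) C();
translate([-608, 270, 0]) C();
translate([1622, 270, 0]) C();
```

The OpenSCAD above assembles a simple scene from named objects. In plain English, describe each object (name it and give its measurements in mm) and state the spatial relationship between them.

A is a rectangular dining table. The top is 1352×895×25 mm with its upper surface at z = 693 mm. It stands on four round legs of 42 mm diameter, each leg's bounding box inset 20 mm from the nearest pair of top edges, running from the floor to the underside of the top.

B is an I-beam lying along x, 1023 mm long. Overall section height 597 mm. Two flanges 268 mm wide (y) and 20 mm thick, one on the floor and one at the top; a web 20 mm thick runs between them, centred on the flange width.

C is a four-legged stool. The seat is 338×355 mm, 41 mm thick, top at z = 414 mm. It stands on four round legs, each 34 mm in diameter, from z = 0 to the seat underside, each leg's axis is inset half a diameter from the nearest pair of seat edges (so the leg's bounding box is flush with the corner).

The I-beam is on top of the table. Four stools sit around the table at the −y, +y, −x, +x sides.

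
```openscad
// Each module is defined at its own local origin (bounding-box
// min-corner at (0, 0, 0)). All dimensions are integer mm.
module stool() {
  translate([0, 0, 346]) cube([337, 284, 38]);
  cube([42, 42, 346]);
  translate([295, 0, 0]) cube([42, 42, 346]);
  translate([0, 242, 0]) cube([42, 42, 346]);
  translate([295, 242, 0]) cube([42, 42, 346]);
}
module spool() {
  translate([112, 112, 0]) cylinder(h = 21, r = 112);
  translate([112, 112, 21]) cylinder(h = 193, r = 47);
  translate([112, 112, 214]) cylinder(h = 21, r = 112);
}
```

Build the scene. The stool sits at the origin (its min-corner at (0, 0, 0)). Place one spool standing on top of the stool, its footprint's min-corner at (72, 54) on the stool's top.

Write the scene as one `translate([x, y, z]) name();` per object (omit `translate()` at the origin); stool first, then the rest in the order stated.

stool();
translate([72, 54, 384]) spool();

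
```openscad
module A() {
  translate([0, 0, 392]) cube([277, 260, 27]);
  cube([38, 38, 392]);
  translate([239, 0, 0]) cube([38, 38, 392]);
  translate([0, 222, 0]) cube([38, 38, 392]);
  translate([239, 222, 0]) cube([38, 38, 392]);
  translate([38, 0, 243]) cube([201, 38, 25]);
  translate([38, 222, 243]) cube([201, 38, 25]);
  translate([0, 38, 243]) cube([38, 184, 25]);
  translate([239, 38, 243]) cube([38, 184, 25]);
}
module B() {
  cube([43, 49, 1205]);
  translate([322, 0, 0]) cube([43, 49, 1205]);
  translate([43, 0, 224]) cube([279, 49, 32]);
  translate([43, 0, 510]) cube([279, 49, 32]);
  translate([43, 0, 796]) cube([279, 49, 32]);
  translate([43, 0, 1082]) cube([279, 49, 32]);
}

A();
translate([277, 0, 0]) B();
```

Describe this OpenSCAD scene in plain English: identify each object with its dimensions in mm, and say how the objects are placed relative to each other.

A is a simple wooden stool: a rectangular seat 277 mm (x) by 260 mm (y), 27 mm thick, top face at z = 419 mm, on four square legs, each 38×38 mm in cross-section. The legs rest on z = 0, each flush with a corner of the seat. Four stretchers, 38 mm wide and 25 mm tall, connect adjacent legs with their undersides at z = 243 mm, each running between the inner faces of the legs it joins and aligned with the legs' outer faces on the other axis.

B is a wooden ladder with two side rails of 43×49 mm section and 1205 mm height, set 365 mm apart overall. Between them run 4 rectangular rungs (49 mm deep, 32 mm thick), front faces flush with the rails' −y face. The bottom of the first rung is 224 mm above the floor and each subsequent rung is 286 mm higher than the one below.

The ladder is against the stool's +x side, with their −y faces flush.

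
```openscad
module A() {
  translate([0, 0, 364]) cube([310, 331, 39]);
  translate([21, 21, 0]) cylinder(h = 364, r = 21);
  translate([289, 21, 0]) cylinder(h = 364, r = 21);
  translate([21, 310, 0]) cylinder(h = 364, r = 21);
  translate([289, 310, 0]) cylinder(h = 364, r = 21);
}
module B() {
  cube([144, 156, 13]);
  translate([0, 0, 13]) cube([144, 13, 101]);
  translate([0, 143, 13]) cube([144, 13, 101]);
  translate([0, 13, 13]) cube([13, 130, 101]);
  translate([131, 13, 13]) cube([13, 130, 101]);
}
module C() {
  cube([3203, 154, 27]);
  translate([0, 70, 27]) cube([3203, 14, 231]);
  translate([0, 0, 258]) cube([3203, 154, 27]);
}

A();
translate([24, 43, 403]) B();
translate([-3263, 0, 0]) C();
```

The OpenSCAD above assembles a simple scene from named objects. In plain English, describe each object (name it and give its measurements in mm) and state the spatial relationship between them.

A is a four-legged stool. The seat is a 310×331×39 mm slab whose top surface is at z = 403 mm; four round legs, each 42 mm in diameter, run from the floor (z = 0) to the underside of the seat, each leg's axis is inset half a diameter from the nearest pair of seat edges (so the leg's bounding box is flush with the corner).

B is an open-topped rectangular box: outside dimensions 144×156×114 mm, with a uniform wall and base thickness of 13 mm. The base is a full 144×156 slab on the floor; four walls sit on top of the base. The front and back walls (the −y and +y sides) span the full width; the two side walls fit between them.

C is an I-beam lying along x, 3203 mm long. Overall section height 285 mm. Two flanges 154 mm wide (y) and 27 mm thick, one on the floor and one at the top; a web 14 mm thick runs between them, centred on the flange width.

The open box is on top of the stool. The I-beam is on the floor beside the stool on its −x side.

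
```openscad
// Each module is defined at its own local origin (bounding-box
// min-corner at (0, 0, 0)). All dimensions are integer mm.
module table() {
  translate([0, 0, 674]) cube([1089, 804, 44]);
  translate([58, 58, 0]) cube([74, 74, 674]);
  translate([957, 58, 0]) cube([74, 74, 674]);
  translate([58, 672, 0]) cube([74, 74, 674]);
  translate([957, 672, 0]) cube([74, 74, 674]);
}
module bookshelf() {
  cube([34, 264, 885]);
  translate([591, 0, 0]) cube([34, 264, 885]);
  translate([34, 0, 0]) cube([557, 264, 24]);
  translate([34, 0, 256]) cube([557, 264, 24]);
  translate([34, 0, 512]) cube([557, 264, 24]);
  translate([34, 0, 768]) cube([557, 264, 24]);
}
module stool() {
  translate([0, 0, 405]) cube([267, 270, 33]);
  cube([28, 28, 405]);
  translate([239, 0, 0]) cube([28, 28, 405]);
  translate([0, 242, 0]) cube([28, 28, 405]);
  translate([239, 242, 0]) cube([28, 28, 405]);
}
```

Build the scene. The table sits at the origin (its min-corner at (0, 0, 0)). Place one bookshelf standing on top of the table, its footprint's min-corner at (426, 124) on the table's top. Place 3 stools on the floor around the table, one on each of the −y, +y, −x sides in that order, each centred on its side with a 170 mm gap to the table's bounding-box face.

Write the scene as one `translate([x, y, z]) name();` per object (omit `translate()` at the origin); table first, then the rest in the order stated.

table();
translate([426, 124, 718]) bookshelf();
translate([411, -440, 0]) stool();
translate([411, 974, 0]) stool();
translate([-437, 267, 0]) stool();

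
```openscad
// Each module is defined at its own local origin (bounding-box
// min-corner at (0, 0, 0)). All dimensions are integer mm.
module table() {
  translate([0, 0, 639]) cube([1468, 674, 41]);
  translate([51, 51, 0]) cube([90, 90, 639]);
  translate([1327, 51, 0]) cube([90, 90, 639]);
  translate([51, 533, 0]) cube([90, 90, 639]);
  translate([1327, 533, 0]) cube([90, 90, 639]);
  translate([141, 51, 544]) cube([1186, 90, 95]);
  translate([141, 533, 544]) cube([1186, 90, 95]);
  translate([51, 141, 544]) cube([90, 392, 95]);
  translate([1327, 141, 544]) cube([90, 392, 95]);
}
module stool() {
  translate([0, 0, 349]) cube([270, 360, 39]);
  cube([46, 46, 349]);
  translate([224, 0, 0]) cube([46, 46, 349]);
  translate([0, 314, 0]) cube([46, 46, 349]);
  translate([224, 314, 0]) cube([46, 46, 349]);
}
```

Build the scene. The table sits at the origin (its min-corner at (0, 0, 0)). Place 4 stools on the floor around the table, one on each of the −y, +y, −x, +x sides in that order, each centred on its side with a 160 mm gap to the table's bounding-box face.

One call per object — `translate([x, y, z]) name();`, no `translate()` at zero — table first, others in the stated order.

table();
translate([599, -520, 0]) stool();
translate([599, 834, 0]) stool();
translate([-430, 157, 0]) stool();
translate([1628, 157, 0]) stool();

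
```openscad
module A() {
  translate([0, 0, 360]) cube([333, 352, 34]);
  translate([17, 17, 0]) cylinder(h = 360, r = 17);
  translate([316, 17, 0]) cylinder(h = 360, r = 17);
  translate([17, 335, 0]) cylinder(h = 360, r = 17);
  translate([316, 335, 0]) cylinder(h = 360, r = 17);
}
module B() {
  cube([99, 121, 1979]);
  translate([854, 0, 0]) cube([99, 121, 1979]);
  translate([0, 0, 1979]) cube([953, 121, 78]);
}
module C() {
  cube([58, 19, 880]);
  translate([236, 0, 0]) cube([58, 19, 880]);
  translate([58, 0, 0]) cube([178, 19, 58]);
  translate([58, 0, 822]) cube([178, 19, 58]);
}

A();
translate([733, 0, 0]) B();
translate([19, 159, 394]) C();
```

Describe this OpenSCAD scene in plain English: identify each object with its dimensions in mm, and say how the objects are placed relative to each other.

A is a four-legged stool. The seat is a 333×352×34 mm slab whose top surface is at z = 394 mm; four round legs, each 34 mm in diameter, run from the floor (z = 0) to the underside of the seat, each leg's axis is inset half a diameter from the nearest pair of seat edges (so the leg's bounding box is flush with the corner).

B is a door frame. The clear opening is 755 mm wide and 1979 mm high. Two 99 mm wide jambs, 121 mm deep, stand either side of the opening from the floor to the top of the opening. A 78 mm thick head sits across the top of both jambs, spanning the full outside width of the frame.

C is a rectangular picture frame lying in the x–z plane (depth along y). The opening is 178 mm wide (x) by 764 mm tall (z), surrounded by a border 58 mm wide on all four sides. The frame is 19 mm deep and is made of two full-height vertical stiles with two horizontal rails fitted between them.

The door frame is on the floor beside the stool on its +x side. The picture frame is on top of the stool.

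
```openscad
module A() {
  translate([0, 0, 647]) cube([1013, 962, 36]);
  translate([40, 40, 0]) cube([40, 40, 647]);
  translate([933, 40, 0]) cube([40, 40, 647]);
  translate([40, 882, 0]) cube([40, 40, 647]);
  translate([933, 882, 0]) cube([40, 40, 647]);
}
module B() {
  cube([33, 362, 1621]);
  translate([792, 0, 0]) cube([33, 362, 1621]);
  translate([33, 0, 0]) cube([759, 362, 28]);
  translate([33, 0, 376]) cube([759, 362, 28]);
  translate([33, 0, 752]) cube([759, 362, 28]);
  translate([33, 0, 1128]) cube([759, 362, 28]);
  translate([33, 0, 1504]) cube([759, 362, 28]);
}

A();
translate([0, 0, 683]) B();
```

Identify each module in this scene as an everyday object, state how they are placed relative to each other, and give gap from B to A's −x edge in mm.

A is a table. B is a bookshelf. The bookshelf is on top of the table. The gap from the bookshelf to the table's −x edge is 0 mm.

The bookshelf's min-x is at 0; the table's min-x is 0; gap = 0 mm.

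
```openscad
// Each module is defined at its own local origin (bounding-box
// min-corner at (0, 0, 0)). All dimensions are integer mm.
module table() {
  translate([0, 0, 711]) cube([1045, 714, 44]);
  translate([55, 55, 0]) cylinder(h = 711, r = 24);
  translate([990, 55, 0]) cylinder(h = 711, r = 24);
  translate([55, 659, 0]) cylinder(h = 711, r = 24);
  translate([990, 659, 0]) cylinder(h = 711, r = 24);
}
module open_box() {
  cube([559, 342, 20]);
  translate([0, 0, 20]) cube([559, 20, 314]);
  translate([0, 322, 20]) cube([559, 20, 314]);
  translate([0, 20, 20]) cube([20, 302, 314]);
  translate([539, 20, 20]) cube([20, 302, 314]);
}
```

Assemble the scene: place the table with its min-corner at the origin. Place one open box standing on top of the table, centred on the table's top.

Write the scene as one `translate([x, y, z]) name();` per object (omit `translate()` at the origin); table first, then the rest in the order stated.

table();
translate([243, 186, 755]) open_box();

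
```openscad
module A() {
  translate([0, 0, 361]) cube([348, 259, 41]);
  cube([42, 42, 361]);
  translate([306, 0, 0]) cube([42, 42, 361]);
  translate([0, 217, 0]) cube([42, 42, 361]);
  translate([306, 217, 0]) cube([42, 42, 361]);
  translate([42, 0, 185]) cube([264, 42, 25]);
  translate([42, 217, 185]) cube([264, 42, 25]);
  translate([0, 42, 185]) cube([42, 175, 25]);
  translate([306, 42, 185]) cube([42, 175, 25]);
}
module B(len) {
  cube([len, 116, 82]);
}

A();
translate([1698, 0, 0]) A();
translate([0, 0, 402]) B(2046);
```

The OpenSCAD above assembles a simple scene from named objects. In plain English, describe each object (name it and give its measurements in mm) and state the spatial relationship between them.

A is a simple wooden stool: a rectangular seat 348 mm (x) by 259 mm (y), 41 mm thick, top face at z = 402 mm, on four square legs, each 42×42 mm in cross-section. The legs rest on z = 0, each flush with a corner of the seat. Four stretchers, 42 mm wide and 25 mm tall, connect adjacent legs with their undersides at z = 185 mm, each running between the inner faces of the legs it joins and aligned with the legs' outer faces on the other axis.

B is a rectangular beam 2046 mm long (x), 116 mm deep (y), 82 mm thick (z).

The beam spans the tops of two stools placed 1350 mm apart, resting at z = 402 mm.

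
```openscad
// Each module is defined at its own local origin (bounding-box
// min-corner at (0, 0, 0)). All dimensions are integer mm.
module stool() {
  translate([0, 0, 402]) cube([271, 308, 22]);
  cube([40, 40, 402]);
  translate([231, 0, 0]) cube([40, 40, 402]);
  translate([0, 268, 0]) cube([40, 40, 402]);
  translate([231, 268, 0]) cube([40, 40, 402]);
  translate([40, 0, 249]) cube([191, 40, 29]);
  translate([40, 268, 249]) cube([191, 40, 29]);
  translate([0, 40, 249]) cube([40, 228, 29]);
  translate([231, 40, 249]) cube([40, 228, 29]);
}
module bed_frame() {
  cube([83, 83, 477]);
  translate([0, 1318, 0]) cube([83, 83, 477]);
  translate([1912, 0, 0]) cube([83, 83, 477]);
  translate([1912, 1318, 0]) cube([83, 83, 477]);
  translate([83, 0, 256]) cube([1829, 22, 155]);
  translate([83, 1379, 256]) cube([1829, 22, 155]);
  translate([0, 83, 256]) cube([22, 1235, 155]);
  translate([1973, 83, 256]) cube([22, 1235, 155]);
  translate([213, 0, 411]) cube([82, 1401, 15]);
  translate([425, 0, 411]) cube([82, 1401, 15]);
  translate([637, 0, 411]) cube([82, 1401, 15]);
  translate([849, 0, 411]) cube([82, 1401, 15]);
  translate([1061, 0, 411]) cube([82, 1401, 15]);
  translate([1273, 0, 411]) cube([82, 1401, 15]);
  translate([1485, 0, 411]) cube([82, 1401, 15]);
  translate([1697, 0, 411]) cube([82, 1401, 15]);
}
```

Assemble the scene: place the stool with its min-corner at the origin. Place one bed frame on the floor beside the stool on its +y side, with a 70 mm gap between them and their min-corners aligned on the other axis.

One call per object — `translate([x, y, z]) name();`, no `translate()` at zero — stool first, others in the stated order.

stool();
translate([0, 378, 0]) bed_frame();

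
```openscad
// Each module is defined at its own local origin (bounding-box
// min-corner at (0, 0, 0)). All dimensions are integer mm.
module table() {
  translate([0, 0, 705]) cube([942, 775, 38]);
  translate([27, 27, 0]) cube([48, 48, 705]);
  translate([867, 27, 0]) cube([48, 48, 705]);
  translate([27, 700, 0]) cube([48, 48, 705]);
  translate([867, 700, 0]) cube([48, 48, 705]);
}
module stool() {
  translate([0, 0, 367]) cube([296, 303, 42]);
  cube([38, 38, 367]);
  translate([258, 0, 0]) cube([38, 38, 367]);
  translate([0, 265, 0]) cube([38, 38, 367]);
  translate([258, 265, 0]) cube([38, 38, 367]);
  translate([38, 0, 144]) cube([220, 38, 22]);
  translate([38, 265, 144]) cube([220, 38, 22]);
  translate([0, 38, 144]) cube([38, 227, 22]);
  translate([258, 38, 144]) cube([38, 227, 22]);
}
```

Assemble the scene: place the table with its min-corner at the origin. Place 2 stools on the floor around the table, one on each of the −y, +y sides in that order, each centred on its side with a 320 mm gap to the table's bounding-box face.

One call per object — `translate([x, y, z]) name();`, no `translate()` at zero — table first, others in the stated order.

table();
translate([323, -623, 0]) stool();
translate([323, 1095, 0]) stool();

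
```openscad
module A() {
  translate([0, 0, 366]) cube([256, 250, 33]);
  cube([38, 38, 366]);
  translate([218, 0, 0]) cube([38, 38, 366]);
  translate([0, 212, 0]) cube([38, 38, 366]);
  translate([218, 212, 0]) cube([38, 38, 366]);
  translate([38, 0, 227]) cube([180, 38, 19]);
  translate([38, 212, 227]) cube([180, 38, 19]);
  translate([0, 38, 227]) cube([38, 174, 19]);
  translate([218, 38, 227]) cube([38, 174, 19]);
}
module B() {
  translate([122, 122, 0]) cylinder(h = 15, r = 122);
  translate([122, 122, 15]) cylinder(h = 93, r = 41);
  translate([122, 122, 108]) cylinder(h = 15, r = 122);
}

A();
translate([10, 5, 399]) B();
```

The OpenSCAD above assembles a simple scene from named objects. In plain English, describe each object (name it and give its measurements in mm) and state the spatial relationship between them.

A is a four-legged stool. The seat is a 256×250×33 mm slab whose top surface is at z = 399 mm; four square legs, each 38×38 mm in cross-section, run from the floor (z = 0) to the underside of the seat, each flush with a corner of the seat. Four stretchers, 38 mm wide and 19 mm tall, connect adjacent legs with their undersides at z = 227 mm, each running between the inner faces of the legs it joins and aligned with the legs' outer faces on the other axis.

B is a spool: two coaxial disc flanges of radius 122 mm and thickness 15 mm, joined by a core cylinder of radius 41 mm and height 93 mm. The lower flange rests on z = 0 and the three cylinders share a vertical axis.

The spool is on top of the stool.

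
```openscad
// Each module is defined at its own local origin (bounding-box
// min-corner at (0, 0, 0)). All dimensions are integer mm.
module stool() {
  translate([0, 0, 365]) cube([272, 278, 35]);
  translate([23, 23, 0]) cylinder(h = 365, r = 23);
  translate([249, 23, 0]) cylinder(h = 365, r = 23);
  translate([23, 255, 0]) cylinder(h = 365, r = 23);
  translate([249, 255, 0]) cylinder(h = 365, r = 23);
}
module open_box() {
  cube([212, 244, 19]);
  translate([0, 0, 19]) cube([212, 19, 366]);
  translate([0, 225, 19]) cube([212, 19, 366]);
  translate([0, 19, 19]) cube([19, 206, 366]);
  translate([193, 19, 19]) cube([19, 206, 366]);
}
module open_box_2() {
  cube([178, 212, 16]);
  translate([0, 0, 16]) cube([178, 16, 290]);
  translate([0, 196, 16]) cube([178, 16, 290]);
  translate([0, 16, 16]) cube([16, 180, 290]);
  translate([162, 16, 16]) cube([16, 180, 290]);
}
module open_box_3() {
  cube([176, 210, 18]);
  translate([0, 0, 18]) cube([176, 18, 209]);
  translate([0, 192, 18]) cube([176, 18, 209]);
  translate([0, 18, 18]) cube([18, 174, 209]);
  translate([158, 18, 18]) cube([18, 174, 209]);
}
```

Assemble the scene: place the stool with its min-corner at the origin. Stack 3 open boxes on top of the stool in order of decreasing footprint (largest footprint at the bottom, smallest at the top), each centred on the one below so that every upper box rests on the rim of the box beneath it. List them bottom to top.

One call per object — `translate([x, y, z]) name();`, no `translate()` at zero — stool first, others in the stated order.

stool();
translate([30, 17, 400]) open_box();
translate([47, 33, 785]) open_box_2();
translate([48, 34, 1091]) open_box_3();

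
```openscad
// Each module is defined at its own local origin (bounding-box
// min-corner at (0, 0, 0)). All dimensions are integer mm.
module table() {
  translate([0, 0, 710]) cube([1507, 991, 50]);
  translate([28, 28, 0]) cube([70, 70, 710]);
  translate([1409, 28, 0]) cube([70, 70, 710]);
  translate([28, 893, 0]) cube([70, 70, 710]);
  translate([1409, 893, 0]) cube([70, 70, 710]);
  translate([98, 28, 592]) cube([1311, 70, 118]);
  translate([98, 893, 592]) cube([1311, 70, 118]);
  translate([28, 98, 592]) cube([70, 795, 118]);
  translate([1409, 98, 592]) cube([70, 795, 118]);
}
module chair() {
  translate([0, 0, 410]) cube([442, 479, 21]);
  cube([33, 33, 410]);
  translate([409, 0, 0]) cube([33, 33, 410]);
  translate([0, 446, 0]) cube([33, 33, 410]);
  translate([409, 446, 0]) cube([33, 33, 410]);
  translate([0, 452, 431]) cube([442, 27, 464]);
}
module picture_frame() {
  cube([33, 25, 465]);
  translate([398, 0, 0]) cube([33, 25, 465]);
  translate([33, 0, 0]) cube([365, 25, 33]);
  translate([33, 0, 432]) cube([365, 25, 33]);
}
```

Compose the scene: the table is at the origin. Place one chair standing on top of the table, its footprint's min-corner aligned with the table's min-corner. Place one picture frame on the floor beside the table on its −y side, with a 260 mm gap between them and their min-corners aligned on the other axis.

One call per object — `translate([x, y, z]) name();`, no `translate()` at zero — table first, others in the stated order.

table();
translate([0, 0, 760]) chair();
translate([0, -285, 0]) picture_frame();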